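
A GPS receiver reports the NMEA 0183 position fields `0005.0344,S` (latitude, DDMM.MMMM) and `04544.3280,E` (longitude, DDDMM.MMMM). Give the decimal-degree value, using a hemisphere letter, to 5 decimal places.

0.08391° S, 45.73880° E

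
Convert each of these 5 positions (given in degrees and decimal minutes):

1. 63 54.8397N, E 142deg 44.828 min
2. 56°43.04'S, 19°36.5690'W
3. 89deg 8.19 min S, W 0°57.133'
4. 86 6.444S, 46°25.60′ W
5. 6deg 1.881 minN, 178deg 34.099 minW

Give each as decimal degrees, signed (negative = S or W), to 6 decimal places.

Point 1:
  φ: 63 + 54.8397/60 = 63.9139950
  N → positive
  λ: 44.828′ = 0.747133°; total 142.7471333
  E → positive
Point 2:
  Lat: 56 + 43.04/60 = 56.7173333
  S → negative
  Longitude: 36.569′ = 0.609483°; total 19.6094833
  W ⇒ negate
Point 3:
  Lat: 8.19′ = 0.136500°; total 89.1365000
  S → negative
  Lon: 0 + 57.133/60 = 0.9522167
  hemisphere W, so the sign is −
Point 4:
  φ: 6.444′ = 0.107400°; total 86.1074000
  S ⇒ negate
  Lon: 46 + 25.6/60 = 46.4266667
  W → negative
Point 5:
  Latitude: 6 + 1.881/60 = 6.0313500
  N → positive
  Lon: 178 + 34.099/60 = 178.5683167
  hemisphere W, so the sign is −

1. 63.913995, 142.747133
2. -56.717333, -19.609483
3. -89.136500, -0.952217
4. -86.107400, -46.426667
5. 6.031350, -178.568317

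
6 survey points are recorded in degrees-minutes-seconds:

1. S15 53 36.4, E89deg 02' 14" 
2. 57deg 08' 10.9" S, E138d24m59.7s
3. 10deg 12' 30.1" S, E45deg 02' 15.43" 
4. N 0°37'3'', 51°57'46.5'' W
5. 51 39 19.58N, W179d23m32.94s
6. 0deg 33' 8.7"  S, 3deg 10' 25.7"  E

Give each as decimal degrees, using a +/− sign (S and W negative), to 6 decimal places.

1. -15.893444, 89.037222
2. -57.136361, 138.416583
3. -10.208361, 45.037619
4. 0.617500, -51.962917
5. 51.655439, -179.392483
6. -0.552417, 3.173806

Point 1:
  φ: 15 + 53/60 + 36.4/3600 = 15.8934444
  S ⇒ negate
  Longitude: 2′ + 14″ = 2.23333′; 89 + 2.23333/60 = 89.0372222
  E → positive
Point 2:
  φ: 8′ + 10.9″ = 8.18167′; 57 + 8.18167/60 = 57.1363611
  S ⇒ negate
  Longitude: 138° + 24/60 + 59.7/3600 = 138 + 0.400000 + 0.016583 = 138.4165833
  E ⇒ keep positive
Point 3:
  Lat: 12′ + 30.1″ = 12.50167′; 10 + 12.50167/60 = 10.2083611
  S → negative
  Longitude: 2′ + 15.43″ = 2.25717′; 45 + 2.25717/60 = 45.0376194
  E ⇒ keep positive
Point 4:
  Lat: 0° + 37/60 + 3/3600 = 0 + 0.616667 + 0.000833 = 0.6175000
  N → positive
  Longitude: 57′ + 46.5″ = 57.77500′; 51 + 57.77500/60 = 51.9629167
  W ⇒ negate
Point 5:
  Lat: 51 + 39/60 + 19.58/3600 = 51.6554389
  N ⇒ keep positive
  λ: 23′ + 32.94″ = 23.54900′; 179 + 23.54900/60 = 179.3924833
  hemisphere W, so the sign is −
Point 6:
  Latitude: 0° + 33/60 + 8.7/3600 = 0 + 0.550000 + 0.002417 = 0.5524167
  hemisphere S, so the sign is −
  Lon: 3° + 10/60 + 25.7/3600 = 3 + 0.166667 + 0.007139 = 3.1738056
  E → positive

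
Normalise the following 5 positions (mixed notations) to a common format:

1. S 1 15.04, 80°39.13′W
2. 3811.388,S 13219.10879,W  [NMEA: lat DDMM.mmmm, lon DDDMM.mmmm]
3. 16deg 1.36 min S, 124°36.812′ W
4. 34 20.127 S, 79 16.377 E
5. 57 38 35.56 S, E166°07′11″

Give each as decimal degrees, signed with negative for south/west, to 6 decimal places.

1. -1.250667, -80.652167
2. -38.189800, -132.318480
3. -16.022667, -124.613533
4. -34.335450, 79.272950
5. -57.643211, 166.119722

Point 1:
  Lat: 15.04′ = 0.250667°; total 1.2506667
  S ⇒ negate
  Lon: 80 + 39.13/60 = 80.6521667
  hemisphere W, so the sign is −
Point 2:
  Latitude: degrees = first 2 digits = 38, minutes = 11.388; 38 + 11.388/60 = 38.1898000
  S → negative
  Longitude: split at 3 digits → 132° and 19.10879′; 132 + 19.10879/60 = 132.3184798
  hemisphere W, so the sign is −
Point 3:
  φ: 16 + 1.36/60 = 16.0226667
  S → negative
  Lon: 124 + 36.812/60 = 124.6135333
  W ⇒ negate
Point 4:
  Lat: 20.127′ = 0.335450°; total 34.3354500
  S ⇒ negate
  Lon: 16.377′ = 0.272950°; total 79.2729500
  E → positive
Point 5:
  Lat: 57 + 38/60 + 35.56/3600 = 57.6432111
  S ⇒ negate
  Lon: 7′ + 11″ = 7.18333′; 166 + 7.18333/60 = 166.1197222
  E → positive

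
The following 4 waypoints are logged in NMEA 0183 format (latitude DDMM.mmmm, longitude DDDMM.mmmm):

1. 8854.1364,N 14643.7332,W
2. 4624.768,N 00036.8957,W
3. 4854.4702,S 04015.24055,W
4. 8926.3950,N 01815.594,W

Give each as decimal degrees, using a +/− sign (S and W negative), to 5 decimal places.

1. 88.90227, -146.72889
2. 46.41280, -0.61493
3. -48.90784, -40.25401
4. 89.43992, -18.25990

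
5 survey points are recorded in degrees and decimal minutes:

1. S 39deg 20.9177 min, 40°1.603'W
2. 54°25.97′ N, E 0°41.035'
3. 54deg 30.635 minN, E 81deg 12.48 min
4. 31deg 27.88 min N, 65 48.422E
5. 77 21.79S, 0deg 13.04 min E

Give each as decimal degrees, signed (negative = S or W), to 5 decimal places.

1. -39.34863, -40.02672
2. 54.43283, 0.68392
3. 54.51058, 81.20800
4. 31.46467, 65.80703
5. -77.36317, 0.21733

Point 1:
  φ: 20.9177′ = 0.348628°; total 39.348628
  S → negative
  Lon: 1.603′ = 0.026717°; total 40.026717
  W ⇒ negate
Point 2:
  Lat: 54 + 25.97/60 = 54.432833
  N ⇒ keep positive
  Lon: 0 + 41.035/60 = 0.683917
  E ⇒ keep positive
Point 3:
  φ: 30.635′ = 0.510583°; total 54.510583
  N → positive
  Longitude: 81 + 12.48/60 = 81.208000
  E ⇒ keep positive
Point 4:
  Lat: 27.88′ = 0.464667°; total 31.464667
  N ⇒ keep positive
  Longitude: 48.422′ = 0.807033°; total 65.807033
  E → positive
Point 5:
  Lat: 77 + 21.79/60 = 77.363167
  S ⇒ negate
  λ: 0 + 13.04/60 = 0.217333
  E ⇒ keep positive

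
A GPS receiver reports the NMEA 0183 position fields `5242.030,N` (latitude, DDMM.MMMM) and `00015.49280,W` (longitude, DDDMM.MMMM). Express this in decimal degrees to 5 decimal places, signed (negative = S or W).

52.70050, -0.25821

Latitude: degrees = first 2 digits = 52, minutes = 42.03; 52 + 42.03/60 = 52.700500
N ⇒ keep positive
λ: split at 3 digits → 000° and 15.4928′; 0 + 15.4928/60 = 0.258213
hemisphere W, so the sign is −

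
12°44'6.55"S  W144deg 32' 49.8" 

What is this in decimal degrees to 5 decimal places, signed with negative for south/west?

φ: 12° + 44/60 + 6.55/3600 = 12 + 0.733333 + 0.001819 = 12.735153
hemisphere S, so the sign is −
Lon: 144° + 32/60 + 49.8/3600 = 144 + 0.533333 + 0.013833 = 144.547167
W ⇒ negate

-12.73515, -144.54717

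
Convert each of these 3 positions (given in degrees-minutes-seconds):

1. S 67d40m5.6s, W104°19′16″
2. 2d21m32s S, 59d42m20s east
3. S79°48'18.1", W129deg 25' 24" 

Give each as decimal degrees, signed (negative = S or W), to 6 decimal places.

Point 1:
  Lat: 67 + 40/60 + 5.6/3600 = 67.6682222
  S → negative
  λ: 104 + 19/60 + 16/3600 = 104.3211111
  W → negative
Point 2:
  Lat: 21′ + 32″ = 21.53333′; 2 + 21.53333/60 = 2.3588889
  S ⇒ negate
  Lon: 59° + 42/60 + 20/3600 = 59 + 0.700000 + 0.005556 = 59.7055556
  E ⇒ keep positive
Point 3:
  Lat: 48′ + 18.1″ = 48.30167′; 79 + 48.30167/60 = 79.8050278
  S ⇒ negate
  λ: 25′ + 24″ = 25.40000′; 129 + 25.40000/60 = 129.4233333
  W ⇒ negate

1. -67.668222, -104.321111
2. -2.358889, 59.705556
3. -79.805028, -129.423333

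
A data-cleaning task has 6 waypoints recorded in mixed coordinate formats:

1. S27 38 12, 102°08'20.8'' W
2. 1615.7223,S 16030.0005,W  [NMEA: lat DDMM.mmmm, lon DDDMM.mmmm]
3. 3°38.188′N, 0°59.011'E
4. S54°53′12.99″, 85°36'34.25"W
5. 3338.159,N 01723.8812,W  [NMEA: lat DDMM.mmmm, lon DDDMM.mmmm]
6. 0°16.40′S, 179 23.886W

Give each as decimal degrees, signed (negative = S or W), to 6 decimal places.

Point 1:
  Lat: 38′ + 12″ = 38.20000′; 27 + 38.20000/60 = 27.6366667
  S → negative
  Longitude: 102 + 8/60 + 20.8/3600 = 102.1391111
  hemisphere W, so the sign is −
Point 2:
  φ: degrees = first 2 digits = 16, minutes = 15.7223; 16 + 15.7223/60 = 16.2620383
  S ⇒ negate
  Lon: split at 3 digits → 160° and 30.0005′; 160 + 30.0005/60 = 160.5000083
  W ⇒ negate
Point 3:
  Lat: 38.188′ = 0.636467°; total 3.6364667
  N → positive
  Lon: 59.011′ = 0.983517°; total 0.9835167
  E ⇒ keep positive
Point 4:
  Latitude: 54 + 53/60 + 12.99/3600 = 54.8869417
  S → negative
  Longitude: 85° + 36/60 + 34.25/3600 = 85 + 0.600000 + 0.009514 = 85.6095139
  hemisphere W, so the sign is −
Point 5:
  φ: degrees = first 2 digits = 33, minutes = 38.159; 33 + 38.159/60 = 33.6359833
  N ⇒ keep positive
  Longitude: degrees = first 3 digits = 17, minutes = 23.8812; 17 + 23.8812/60 = 17.3980200
  hemisphere W, so the sign is −
Point 6:
  φ: 16.4′ = 0.273333°; total 0.2733333
  S → negative
  λ: 179 + 23.886/60 = 179.3981000
  W → negative

1. -27.636667, -102.139111
2. -16.262038, -160.500008
3. 3.636467, 0.983517
4. -54.886942, -85.609514
5. 33.635983, -17.398020
6. -0.273333, -179.398100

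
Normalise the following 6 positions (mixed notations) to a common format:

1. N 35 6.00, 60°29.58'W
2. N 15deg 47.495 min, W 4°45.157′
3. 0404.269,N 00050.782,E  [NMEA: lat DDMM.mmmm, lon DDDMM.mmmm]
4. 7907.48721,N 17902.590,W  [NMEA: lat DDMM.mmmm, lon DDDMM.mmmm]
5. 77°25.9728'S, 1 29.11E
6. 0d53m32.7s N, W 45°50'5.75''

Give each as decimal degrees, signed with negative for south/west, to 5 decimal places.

1. 35.10000, -60.49300
2. 15.79158, -4.75262
3. 4.07115, 0.84637
4. 79.12479, -179.04317
5. -77.43288, 1.48517
6. 0.89242, -45.83493

Point 1:
  Lat: 6′ = 0.100000°; total 35.100000
  N ⇒ keep positive
  Lon: 29.58′ = 0.493000°; total 60.493000
  W ⇒ negate
Point 2:
  φ: 15 + 47.495/60 = 15.791583
  N ⇒ keep positive
  Longitude: 45.157′ = 0.752617°; total 4.752617
  hemisphere W, so the sign is −
Point 3:
  Latitude: split at 2 digits → 04° and 4.269′; 4 + 4.269/60 = 4.071150
  N ⇒ keep positive
  λ: split at 3 digits → 000° and 50.782′; 0 + 50.782/60 = 0.846367
  E → positive
Point 4:
  φ: split at 2 digits → 79° and 7.48721′; 79 + 7.48721/60 = 79.124787
  N → positive
  Longitude: split at 3 digits → 179° and 2.59′; 179 + 2.59/60 = 179.043167
  W ⇒ negate
Point 5:
  φ: 25.9728′ = 0.432880°; total 77.432880
  S → negative
  Lon: 1 + 29.11/60 = 1.485167
  E ⇒ keep positive
Point 6:
  φ: 0° + 53/60 + 32.7/3600 = 0 + 0.883333 + 0.009083 = 0.892417
  N → positive
  Lon: 45° + 50/60 + 5.75/3600 = 45 + 0.833333 + 0.001597 = 45.834931
  W ⇒ negate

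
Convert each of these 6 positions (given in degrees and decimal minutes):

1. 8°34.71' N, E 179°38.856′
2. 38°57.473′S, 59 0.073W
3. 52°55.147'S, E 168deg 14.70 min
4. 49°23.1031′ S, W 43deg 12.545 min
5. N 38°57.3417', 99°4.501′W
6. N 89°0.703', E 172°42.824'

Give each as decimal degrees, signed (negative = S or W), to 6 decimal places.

1. 8.578500, 179.647600
2. -38.957883, -59.001217
3. -52.919117, 168.245000
4. -49.385052, -43.209083
5. 38.955695, -99.075017
6. 89.011717, 172.713733

Point 1:
  Latitude: 34.71′ = 0.578500°; total 8.5785000
  N ⇒ keep positive
  Longitude: 38.856′ = 0.647600°; total 179.6476000
  E → positive
Point 2:
  Latitude: 38 + 57.473/60 = 38.9578833
  hemisphere S, so the sign is −
  Lon: 0.073′ = 0.001217°; total 59.0012167
  W ⇒ negate
Point 3:
  φ: 55.147′ = 0.919117°; total 52.9191167
  hemisphere S, so the sign is −
  Lon: 168 + 14.7/60 = 168.2450000
  E ⇒ keep positive
Point 4:
  φ: 23.1031′ = 0.385052°; total 49.3850517
  S ⇒ negate
  Lon: 43 + 12.545/60 = 43.2090833
  hemisphere W, so the sign is −
Point 5:
  φ: 57.3417′ = 0.955695°; total 38.9556950
  N → positive
  Longitude: 4.501′ = 0.075017°; total 99.0750167
  W → negative
Point 6:
  Lat: 0.703′ = 0.011717°; total 89.0117167
  N ⇒ keep positive
  Longitude: 42.824′ = 0.713733°; total 172.7137333
  E ⇒ keep positive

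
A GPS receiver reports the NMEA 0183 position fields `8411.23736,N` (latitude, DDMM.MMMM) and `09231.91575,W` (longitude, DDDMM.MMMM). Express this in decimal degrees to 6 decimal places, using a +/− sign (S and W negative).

Lat: degrees = first 2 digits = 84, minutes = 11.23736; 84 + 11.23736/60 = 84.1872893
N ⇒ keep positive
Lon: split at 3 digits → 092° and 31.91575′; 92 + 31.91575/60 = 92.5319292
hemisphere W, so the sign is −

84.187289, -92.531929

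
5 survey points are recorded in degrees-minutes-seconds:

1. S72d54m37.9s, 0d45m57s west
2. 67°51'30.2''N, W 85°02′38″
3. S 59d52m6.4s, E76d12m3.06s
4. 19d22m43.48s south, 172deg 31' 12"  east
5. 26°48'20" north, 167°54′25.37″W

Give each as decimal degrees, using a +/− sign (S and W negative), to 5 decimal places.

Point 1:
  Lat: 54′ + 37.9″ = 54.63167′; 72 + 54.63167/60 = 72.910528
  hemisphere S, so the sign is −
  λ: 45′ + 57″ = 45.95000′; 0 + 45.95000/60 = 0.765833
  W → negative
Point 2:
  Latitude: 51′ + 30.2″ = 51.50333′; 67 + 51.50333/60 = 67.858389
  N ⇒ keep positive
  Longitude: 2′ + 38″ = 2.63333′; 85 + 2.63333/60 = 85.043889
  W → negative
Point 3:
  Latitude: 59 + 52/60 + 6.4/3600 = 59.868444
  S ⇒ negate
  Longitude: 76 + 12/60 + 3.06/3600 = 76.200850
  E ⇒ keep positive
Point 4:
  Lat: 19 + 22/60 + 43.48/3600 = 19.378744
  S → negative
  λ: 172° + 31/60 + 12/3600 = 172 + 0.516667 + 0.003333 = 172.520000
  E → positive
Point 5:
  Latitude: 26 + 48/60 + 20/3600 = 26.805556
  N ⇒ keep positive
  λ: 167 + 54/60 + 25.37/3600 = 167.907047
  hemisphere W, so the sign is −

1. -72.91053, -0.76583
2. 67.85839, -85.04389
3. -59.86844, 76.20085
4. -19.37874, 172.52000
5. 26.80556, -167.90705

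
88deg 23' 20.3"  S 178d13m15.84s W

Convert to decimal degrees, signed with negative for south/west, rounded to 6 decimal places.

φ: 88° + 23/60 + 20.3/3600 = 88 + 0.383333 + 0.005639 = 88.3889722
S ⇒ negate
Lon: 178 + 13/60 + 15.84/3600 = 178.2210667
W ⇒ negate

-88.388972, -178.221067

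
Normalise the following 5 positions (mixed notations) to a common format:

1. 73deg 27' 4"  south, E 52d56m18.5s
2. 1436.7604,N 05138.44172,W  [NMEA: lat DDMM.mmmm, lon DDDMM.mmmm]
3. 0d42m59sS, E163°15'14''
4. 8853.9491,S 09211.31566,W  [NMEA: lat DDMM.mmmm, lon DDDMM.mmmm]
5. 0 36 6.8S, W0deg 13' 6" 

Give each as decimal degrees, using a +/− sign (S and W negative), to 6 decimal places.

Point 1:
  φ: 27′ + 4″ = 27.06667′; 73 + 27.06667/60 = 73.4511111
  S → negative
  Lon: 52° + 56/60 + 18.5/3600 = 52 + 0.933333 + 0.005139 = 52.9384722
  E ⇒ keep positive
Point 2:
  Latitude: degrees = first 2 digits = 14, minutes = 36.7604; 14 + 36.7604/60 = 14.6126733
  N ⇒ keep positive
  Longitude: degrees = first 3 digits = 51, minutes = 38.44172; 51 + 38.44172/60 = 51.6406953
  hemisphere W, so the sign is −
Point 3:
  φ: 0° + 42/60 + 59/3600 = 0 + 0.700000 + 0.016389 = 0.7163889
  hemisphere S, so the sign is −
  λ: 163° + 15/60 + 14/3600 = 163 + 0.250000 + 0.003889 = 163.2538889
  E ⇒ keep positive
Point 4:
  φ: split at 2 digits → 88° and 53.9491′; 88 + 53.9491/60 = 88.8991517
  hemisphere S, so the sign is −
  λ: degrees = first 3 digits = 92, minutes = 11.31566; 92 + 11.31566/60 = 92.1885943
  W ⇒ negate
Point 5:
  Latitude: 36′ + 6.8″ = 36.11333′; 0 + 36.11333/60 = 0.6018889
  S → negative
  Lon: 0° + 13/60 + 6/3600 = 0 + 0.216667 + 0.001667 = 0.2183333
  W ⇒ negate

1. -73.451111, 52.938472
2. 14.612673, -51.640695
3. -0.716389, 163.253889
4. -88.899152, -92.188594
5. -0.601889, -0.218333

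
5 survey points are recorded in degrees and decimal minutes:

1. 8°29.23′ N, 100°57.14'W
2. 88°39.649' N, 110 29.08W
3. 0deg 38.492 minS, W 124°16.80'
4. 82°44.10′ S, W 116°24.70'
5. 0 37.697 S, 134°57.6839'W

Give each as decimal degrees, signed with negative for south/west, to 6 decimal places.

Point 1:
  φ: 8 + 29.23/60 = 8.4871667
  N → positive
  Longitude: 100 + 57.14/60 = 100.9523333
  hemisphere W, so the sign is −
Point 2:
  φ: 39.649′ = 0.660817°; total 88.6608167
  N ⇒ keep positive
  λ: 29.08′ = 0.484667°; total 110.4846667
  hemisphere W, so the sign is −
Point 3:
  φ: 38.492′ = 0.641533°; total 0.6415333
  hemisphere S, so the sign is −
  Lon: 124 + 16.8/60 = 124.2800000
  hemisphere W, so the sign is −
Point 4:
  Lat: 44.1′ = 0.735000°; total 82.7350000
  S ⇒ negate
  λ: 116 + 24.7/60 = 116.4116667
  W ⇒ negate
Point 5:
  Lat: 37.697′ = 0.628283°; total 0.6282833
  S → negative
  λ: 57.6839′ = 0.961398°; total 134.9613983
  W → negative

1. 8.487167, -100.952333
2. 88.660817, -110.484667
3. -0.641533, -124.280000
4. -82.735000, -116.411667
5. -0.628283, -134.961398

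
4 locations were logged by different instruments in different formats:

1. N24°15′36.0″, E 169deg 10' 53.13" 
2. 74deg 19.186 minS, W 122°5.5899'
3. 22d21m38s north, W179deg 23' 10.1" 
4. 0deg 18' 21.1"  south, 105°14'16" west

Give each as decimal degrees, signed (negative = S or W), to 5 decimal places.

Point 1:
  Lat: 15′ + 36″ = 15.60000′; 24 + 15.60000/60 = 24.260000
  N → positive
  Lon: 169° + 10/60 + 53.13/3600 = 169 + 0.166667 + 0.014758 = 169.181425
  E ⇒ keep positive
Point 2:
  φ: 74 + 19.186/60 = 74.319767
  S → negative
  Longitude: 5.5899′ = 0.093165°; total 122.093165
  hemisphere W, so the sign is −
Point 3:
  Latitude: 22 + 21/60 + 38/3600 = 22.360556
  N → positive
  Lon: 179° + 23/60 + 10.1/3600 = 179 + 0.383333 + 0.002806 = 179.386139
  W → negative
Point 4:
  φ: 0° + 18/60 + 21.1/3600 = 0 + 0.300000 + 0.005861 = 0.305861
  hemisphere S, so the sign is −
  Longitude: 14′ + 16″ = 14.26667′; 105 + 14.26667/60 = 105.237778
  hemisphere W, so the sign is −

1. 24.26000, 169.18143
2. -74.31977, -122.09317
3. 22.36056, -179.38614
4. -0.30586, -105.23778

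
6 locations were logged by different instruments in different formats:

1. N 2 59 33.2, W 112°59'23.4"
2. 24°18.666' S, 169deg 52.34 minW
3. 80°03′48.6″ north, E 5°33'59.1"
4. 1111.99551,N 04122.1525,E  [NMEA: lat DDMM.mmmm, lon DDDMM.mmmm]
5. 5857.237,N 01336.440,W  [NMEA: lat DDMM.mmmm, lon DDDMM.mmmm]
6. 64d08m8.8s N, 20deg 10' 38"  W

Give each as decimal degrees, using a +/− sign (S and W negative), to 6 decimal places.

1. 2.992556, -112.989833
2. -24.311100, -169.872333
3. 80.063500, 5.566417
4. 11.199925, 41.369208
5. 58.953950, -13.607333
6. 64.135778, -20.177222

Point 1:
  Lat: 59′ + 33.2″ = 59.55333′; 2 + 59.55333/60 = 2.9925556
  N → positive
  λ: 112° + 59/60 + 23.4/3600 = 112 + 0.983333 + 0.006500 = 112.9898333
  W → negative
Point 2:
  φ: 24 + 18.666/60 = 24.3111000
  S ⇒ negate
  Lon: 52.34′ = 0.872333°; total 169.8723333
  hemisphere W, so the sign is −
Point 3:
  φ: 80 + 3/60 + 48.6/3600 = 80.0635000
  N → positive
  λ: 5 + 33/60 + 59.1/3600 = 5.5664167
  E → positive
Point 4:
  Lat: split at 2 digits → 11° and 11.99551′; 11 + 11.99551/60 = 11.1999252
  N → positive
  Lon: split at 3 digits → 041° and 22.1525′; 41 + 22.1525/60 = 41.3692083
  E → positive
Point 5:
  Latitude: degrees = first 2 digits = 58, minutes = 57.237; 58 + 57.237/60 = 58.9539500
  N → positive
  Lon: degrees = first 3 digits = 13, minutes = 36.44; 13 + 36.44/60 = 13.6073333
  W → negative
Point 6:
  φ: 64 + 8/60 + 8.8/3600 = 64.1357778
  N → positive
  Lon: 20 + 10/60 + 38/3600 = 20.1772222
  hemisphere W, so the sign is −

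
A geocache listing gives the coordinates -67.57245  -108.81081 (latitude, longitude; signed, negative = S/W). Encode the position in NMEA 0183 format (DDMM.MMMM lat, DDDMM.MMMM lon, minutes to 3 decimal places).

Latitude is negative → S; |value| = 67.572450
Lat: fractional part 0.572450 → 34.34700 minutes
Longitude is negative → W; |value| = 108.810810
Lon: 108° + 0.810810 × 60 = 108° 48.64860′

6734.347,S / 10848.649,W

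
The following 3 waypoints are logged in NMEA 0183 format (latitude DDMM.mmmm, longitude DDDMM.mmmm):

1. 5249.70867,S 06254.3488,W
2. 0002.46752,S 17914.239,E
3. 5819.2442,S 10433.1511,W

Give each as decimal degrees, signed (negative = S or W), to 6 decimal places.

Point 1:
  Lat: split at 2 digits → 52° and 49.70867′; 52 + 49.70867/60 = 52.8284778
  S ⇒ negate
  λ: split at 3 digits → 062° and 54.3488′; 62 + 54.3488/60 = 62.9058133
  W ⇒ negate
Point 2:
  Lat: split at 2 digits → 00° and 2.46752′; 0 + 2.46752/60 = 0.0411253
  hemisphere S, so the sign is −
  λ: degrees = first 3 digits = 179, minutes = 14.239; 179 + 14.239/60 = 179.2373167
  E → positive
Point 3:
  Lat: degrees = first 2 digits = 58, minutes = 19.2442; 58 + 19.2442/60 = 58.3207367
  S ⇒ negate
  Lon: split at 3 digits → 104° and 33.1511′; 104 + 33.1511/60 = 104.5525183
  W ⇒ negate

1. -52.828478, -62.905813
2. -0.041125, 179.237317
3. -58.320737, -104.552518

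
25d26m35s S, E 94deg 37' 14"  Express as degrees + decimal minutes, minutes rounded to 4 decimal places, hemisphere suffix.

25° 26.5833′ S, 94° 37.2333′ E

Lat: 26 + 35/60 = 26.583333′
λ: 37 + 14/60 = 37.233333′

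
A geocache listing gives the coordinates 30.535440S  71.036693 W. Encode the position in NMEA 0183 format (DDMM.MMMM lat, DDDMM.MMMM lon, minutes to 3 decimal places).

3032.126,S / 07102.202,W

φ: minutes = (30.535440 − 30) × 60 = 32.12640
Lon: fractional part 0.036693 → 2.20158 minutes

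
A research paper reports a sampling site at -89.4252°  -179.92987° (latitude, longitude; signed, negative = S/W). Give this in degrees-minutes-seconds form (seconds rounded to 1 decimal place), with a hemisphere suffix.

89°25′30.7″ S, 179°55′47.5″ W

Latitude is negative → S; |value| = 89.425200
Latitude: 0.425200° → 25.51200′; 0.51200 × 60 = 30.720″
Longitude is negative → W; |value| = 179.929870
Longitude: 0.929870 × 60 = 55.79220′ → 55′, remainder × 60 = 47.532″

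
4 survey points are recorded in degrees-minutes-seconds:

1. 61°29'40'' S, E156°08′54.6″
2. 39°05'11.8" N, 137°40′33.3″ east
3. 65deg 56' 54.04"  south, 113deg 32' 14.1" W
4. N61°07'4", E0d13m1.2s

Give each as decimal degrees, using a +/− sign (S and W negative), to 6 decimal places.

1. -61.494444, 156.148500
2. 39.086611, 137.675917
3. -65.948344, -113.537250
4. 61.117778, 0.217000

Point 1:
  Latitude: 29′ + 40″ = 29.66667′; 61 + 29.66667/60 = 61.4944444
  hemisphere S, so the sign is −
  Longitude: 156° + 8/60 + 54.6/3600 = 156 + 0.133333 + 0.015167 = 156.1485000
  E → positive
Point 2:
  Latitude: 39° + 5/60 + 11.8/3600 = 39 + 0.083333 + 0.003278 = 39.0866111
  N ⇒ keep positive
  Longitude: 137° + 40/60 + 33.3/3600 = 137 + 0.666667 + 0.009250 = 137.6759167
  E → positive
Point 3:
  Latitude: 65 + 56/60 + 54.04/3600 = 65.9483444
  S → negative
  Lon: 32′ + 14.1″ = 32.23500′; 113 + 32.23500/60 = 113.5372500
  W ⇒ negate
Point 4:
  Lat: 7′ + 4″ = 7.06667′; 61 + 7.06667/60 = 61.1177778
  N → positive
  Longitude: 0° + 13/60 + 1.2/3600 = 0 + 0.216667 + 0.000333 = 0.2170000
  E ⇒ keep positive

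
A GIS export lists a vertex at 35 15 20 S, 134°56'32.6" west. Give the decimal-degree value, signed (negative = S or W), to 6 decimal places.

φ: 35 + 15/60 + 20/3600 = 35.2555556
S ⇒ negate
λ: 134° + 56/60 + 32.6/3600 = 134 + 0.933333 + 0.009056 = 134.9423889
W ⇒ negate

-35.255556, -134.942389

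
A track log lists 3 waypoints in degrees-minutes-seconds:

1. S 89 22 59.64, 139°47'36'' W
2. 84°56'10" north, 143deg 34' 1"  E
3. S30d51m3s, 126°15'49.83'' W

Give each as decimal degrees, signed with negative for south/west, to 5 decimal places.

1. -89.38323, -139.79333
2. 84.93611, 143.56694
3. -30.85083, -126.26384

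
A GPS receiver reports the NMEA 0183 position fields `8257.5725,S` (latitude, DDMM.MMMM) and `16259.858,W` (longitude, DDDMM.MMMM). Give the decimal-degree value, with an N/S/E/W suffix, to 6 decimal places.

82.959542° S, 162.997633° W

φ: split at 2 digits → 82° and 57.5725′; 82 + 57.5725/60 = 82.9595417
Lon: degrees = first 3 digits = 162, minutes = 59.858; 162 + 59.858/60 = 162.9976333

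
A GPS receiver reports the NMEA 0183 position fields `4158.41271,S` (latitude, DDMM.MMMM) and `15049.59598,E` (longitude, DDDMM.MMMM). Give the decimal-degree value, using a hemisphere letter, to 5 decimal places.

41.97355° S, 150.82660° E

Latitude: degrees = first 2 digits = 41, minutes = 58.41271; 41 + 58.41271/60 = 41.973545
Longitude: degrees = first 3 digits = 150, minutes = 49.59598; 150 + 49.59598/60 = 150.826600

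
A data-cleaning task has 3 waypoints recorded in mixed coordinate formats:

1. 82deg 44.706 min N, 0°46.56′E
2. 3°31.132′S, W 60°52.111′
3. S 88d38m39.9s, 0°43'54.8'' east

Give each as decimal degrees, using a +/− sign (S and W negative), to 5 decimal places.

1. 82.74510, 0.77600
2. -3.51887, -60.86852
3. -88.64442, 0.73189

Point 1:
  φ: 44.706′ = 0.745100°; total 82.745100
  N ⇒ keep positive
  λ: 0 + 46.56/60 = 0.776000
  E → positive
Point 2:
  Latitude: 31.132′ = 0.518867°; total 3.518867
  S ⇒ negate
  Lon: 60 + 52.111/60 = 60.868517
  hemisphere W, so the sign is −
Point 3:
  Lat: 88 + 38/60 + 39.9/3600 = 88.644417
  S → negative
  λ: 0 + 43/60 + 54.8/3600 = 0.731889
  E ⇒ keep positive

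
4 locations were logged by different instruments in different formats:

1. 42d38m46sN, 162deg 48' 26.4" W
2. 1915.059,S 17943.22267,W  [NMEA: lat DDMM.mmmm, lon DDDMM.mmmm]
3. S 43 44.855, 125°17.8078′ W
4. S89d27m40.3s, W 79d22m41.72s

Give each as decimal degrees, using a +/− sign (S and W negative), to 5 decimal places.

1. 42.64611, -162.80733
2. -19.25098, -179.72038
3. -43.74758, -125.29680
4. -89.46119, -79.37826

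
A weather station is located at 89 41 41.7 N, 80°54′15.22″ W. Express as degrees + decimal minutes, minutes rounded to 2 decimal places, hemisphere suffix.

89° 41.70′ N, 80° 54.25′ W

Latitude: seconds/60 = 0.69500; minutes = 41 + 0.69500 = 41.6950
Lon: 54 + 15.22/60 = 54.2537′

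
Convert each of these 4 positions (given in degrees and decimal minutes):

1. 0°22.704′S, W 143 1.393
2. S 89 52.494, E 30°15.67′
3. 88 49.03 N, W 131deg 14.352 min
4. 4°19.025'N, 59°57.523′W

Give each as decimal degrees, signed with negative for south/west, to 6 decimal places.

Point 1:
  Latitude: 0 + 22.704/60 = 0.3784000
  S ⇒ negate
  Longitude: 143 + 1.393/60 = 143.0232167
  W → negative
Point 2:
  Latitude: 52.494′ = 0.874900°; total 89.8749000
  S ⇒ negate
  Lon: 15.67′ = 0.261167°; total 30.2611667
  E ⇒ keep positive
Point 3:
  φ: 49.03′ = 0.817167°; total 88.8171667
  N → positive
  Lon: 14.352′ = 0.239200°; total 131.2392000
  hemisphere W, so the sign is −
Point 4:
  Latitude: 4 + 19.025/60 = 4.3170833
  N → positive
  Longitude: 57.523′ = 0.958717°; total 59.9587167
  hemisphere W, so the sign is −

1. -0.378400, -143.023217
2. -89.874900, 30.261167
3. 88.817167, -131.239200
4. 4.317083, -59.958717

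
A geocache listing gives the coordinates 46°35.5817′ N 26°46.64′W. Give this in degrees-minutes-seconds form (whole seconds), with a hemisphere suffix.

Lat: fractional minutes 0.58170 × 60 = 34.90″
λ: fractional minutes 0.64000 × 60 = 38.40″

46°35′35″ N, 26°46′38″ W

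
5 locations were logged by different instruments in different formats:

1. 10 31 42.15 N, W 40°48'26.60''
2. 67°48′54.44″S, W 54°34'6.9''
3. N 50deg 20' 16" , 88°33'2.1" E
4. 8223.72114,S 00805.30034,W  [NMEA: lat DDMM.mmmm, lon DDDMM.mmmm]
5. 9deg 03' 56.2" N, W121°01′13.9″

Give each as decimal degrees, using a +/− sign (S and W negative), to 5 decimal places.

1. 10.52838, -40.80739
2. -67.81512, -54.56858
3. 50.33778, 88.55058
4. -82.39535, -8.08834
5. 9.06561, -121.02053

Point 1:
  φ: 10° + 31/60 + 42.15/3600 = 10 + 0.516667 + 0.011708 = 10.528375
  N → positive
  Lon: 40 + 48/60 + 26.6/3600 = 40.807389
  W → negative
Point 2:
  Latitude: 48′ + 54.44″ = 48.90733′; 67 + 48.90733/60 = 67.815122
  S → negative
  Lon: 34′ + 6.9″ = 34.11500′; 54 + 34.11500/60 = 54.568583
  W → negative
Point 3:
  φ: 50° + 20/60 + 16/3600 = 50 + 0.333333 + 0.004444 = 50.337778
  N → positive
  Longitude: 33′ + 2.1″ = 33.03500′; 88 + 33.03500/60 = 88.550583
  E ⇒ keep positive
Point 4:
  Lat: split at 2 digits → 82° and 23.72114′; 82 + 23.72114/60 = 82.395352
  S → negative
  Lon: split at 3 digits → 008° and 5.30034′; 8 + 5.30034/60 = 8.088339
  hemisphere W, so the sign is −
Point 5:
  Latitude: 9° + 3/60 + 56.2/3600 = 9 + 0.050000 + 0.015611 = 9.065611
  N ⇒ keep positive
  Longitude: 1′ + 13.9″ = 1.23167′; 121 + 1.23167/60 = 121.020528
  hemisphere W, so the sign is −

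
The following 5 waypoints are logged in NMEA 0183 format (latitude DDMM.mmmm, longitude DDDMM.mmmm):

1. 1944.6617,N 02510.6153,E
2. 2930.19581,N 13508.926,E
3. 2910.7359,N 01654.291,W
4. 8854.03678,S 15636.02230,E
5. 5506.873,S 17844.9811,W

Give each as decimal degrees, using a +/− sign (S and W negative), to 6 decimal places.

1. 19.744362, 25.176922
2. 29.503264, 135.148767
3. 29.178932, -16.904850
4. -88.900613, 156.600372
5. -55.114550, -178.749685

Point 1:
  Latitude: degrees = first 2 digits = 19, minutes = 44.6617; 19 + 44.6617/60 = 19.7443617
  N → positive
  Lon: degrees = first 3 digits = 25, minutes = 10.6153; 25 + 10.6153/60 = 25.1769217
  E ⇒ keep positive
Point 2:
  Latitude: degrees = first 2 digits = 29, minutes = 30.19581; 29 + 30.19581/60 = 29.5032635
  N → positive
  λ: degrees = first 3 digits = 135, minutes = 8.926; 135 + 8.926/60 = 135.1487667
  E ⇒ keep positive
Point 3:
  Lat: degrees = first 2 digits = 29, minutes = 10.7359; 29 + 10.7359/60 = 29.1789317
  N ⇒ keep positive
  λ: split at 3 digits → 016° and 54.291′; 16 + 54.291/60 = 16.9048500
  W → negative
Point 4:
  Latitude: split at 2 digits → 88° and 54.03678′; 88 + 54.03678/60 = 88.9006130
  S → negative
  Longitude: degrees = first 3 digits = 156, minutes = 36.0223; 156 + 36.0223/60 = 156.6003717
  E ⇒ keep positive
Point 5:
  Latitude: degrees = first 2 digits = 55, minutes = 6.873; 55 + 6.873/60 = 55.1145500
  S → negative
  λ: split at 3 digits → 178° and 44.9811′; 178 + 44.9811/60 = 178.7496850
  W → negative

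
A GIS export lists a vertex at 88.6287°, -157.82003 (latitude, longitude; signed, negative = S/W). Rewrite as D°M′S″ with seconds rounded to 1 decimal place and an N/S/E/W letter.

88°37′43.3″ N, 157°49′12.1″ W

Lat: 0.628700° → 37.72200′; 0.72200 × 60 = 43.320″
Longitude is negative → W; |value| = 157.820030
Longitude: whole degrees 157; 49.20180′ → 49′ and 12.108″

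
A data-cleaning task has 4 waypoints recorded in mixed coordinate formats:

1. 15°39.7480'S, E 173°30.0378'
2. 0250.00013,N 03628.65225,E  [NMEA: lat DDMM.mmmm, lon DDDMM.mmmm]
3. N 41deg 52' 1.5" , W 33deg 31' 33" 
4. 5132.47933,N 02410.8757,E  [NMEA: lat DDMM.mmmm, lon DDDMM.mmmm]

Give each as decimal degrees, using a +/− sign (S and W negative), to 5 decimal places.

1. -15.66247, 173.50063
2. 2.83334, 36.47754
3. 41.86708, -33.52583
4. 51.54132, 24.18126

Point 1:
  Lat: 39.748′ = 0.662467°; total 15.662467
  S ⇒ negate
  λ: 173 + 30.0378/60 = 173.500630
  E ⇒ keep positive
Point 2:
  φ: split at 2 digits → 02° and 50.00013′; 2 + 50.00013/60 = 2.833336
  N → positive
  λ: degrees = first 3 digits = 36, minutes = 28.65225; 36 + 28.65225/60 = 36.477538
  E → positive
Point 3:
  Lat: 52′ + 1.5″ = 52.02500′; 41 + 52.02500/60 = 41.867083
  N → positive
  λ: 33° + 31/60 + 33/3600 = 33 + 0.516667 + 0.009167 = 33.525833
  W → negative
Point 4:
  Latitude: degrees = first 2 digits = 51, minutes = 32.47933; 51 + 32.47933/60 = 51.541322
  N ⇒ keep positive
  Lon: split at 3 digits → 024° and 10.8757′; 24 + 10.8757/60 = 24.181262
  E ⇒ keep positive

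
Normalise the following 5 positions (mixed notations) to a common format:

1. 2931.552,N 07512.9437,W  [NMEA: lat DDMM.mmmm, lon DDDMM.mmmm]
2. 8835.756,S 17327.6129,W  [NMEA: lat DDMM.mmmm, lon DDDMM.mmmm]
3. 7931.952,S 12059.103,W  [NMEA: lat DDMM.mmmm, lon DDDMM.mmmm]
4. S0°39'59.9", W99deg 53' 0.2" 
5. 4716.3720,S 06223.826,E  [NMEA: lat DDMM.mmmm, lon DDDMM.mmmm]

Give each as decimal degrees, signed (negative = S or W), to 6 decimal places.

1. 29.525867, -75.215728
2. -88.595933, -173.460215
3. -79.532533, -120.985050
4. -0.666639, -99.883389
5. -47.272867, 62.397100

Point 1:
  Lat: degrees = first 2 digits = 29, minutes = 31.552; 29 + 31.552/60 = 29.5258667
  N ⇒ keep positive
  λ: split at 3 digits → 075° and 12.9437′; 75 + 12.9437/60 = 75.2157283
  W → negative
Point 2:
  Latitude: split at 2 digits → 88° and 35.756′; 88 + 35.756/60 = 88.5959333
  hemisphere S, so the sign is −
  Lon: degrees = first 3 digits = 173, minutes = 27.6129; 173 + 27.6129/60 = 173.4602150
  W ⇒ negate
Point 3:
  Latitude: degrees = first 2 digits = 79, minutes = 31.952; 79 + 31.952/60 = 79.5325333
  hemisphere S, so the sign is −
  λ: split at 3 digits → 120° and 59.103′; 120 + 59.103/60 = 120.9850500
  W ⇒ negate
Point 4:
  φ: 0° + 39/60 + 59.9/3600 = 0 + 0.650000 + 0.016639 = 0.6666389
  S → negative
  λ: 99° + 53/60 + 0.2/3600 = 99 + 0.883333 + 0.000056 = 99.8833889
  W → negative
Point 5:
  Lat: degrees = first 2 digits = 47, minutes = 16.372; 47 + 16.372/60 = 47.2728667
  S ⇒ negate
  λ: split at 3 digits → 062° and 23.826′; 62 + 23.826/60 = 62.3971000
  E → positive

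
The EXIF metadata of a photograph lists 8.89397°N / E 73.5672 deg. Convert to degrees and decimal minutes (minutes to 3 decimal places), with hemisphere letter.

Latitude: fractional part 0.893970 → 53.63820 minutes
λ: fractional part 0.567200 → 34.03200 minutes

8° 53.638′ N, 73° 34.032′ E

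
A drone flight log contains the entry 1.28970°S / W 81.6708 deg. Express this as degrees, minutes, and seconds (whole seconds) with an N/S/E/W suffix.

1°17′23″ S, 81°40′15″ W

φ: 0.289700 × 60 = 17.38200′ → 17′, remainder × 60 = 22.92″
λ: 0.670800° → 40.24800′; 0.24800 × 60 = 14.88″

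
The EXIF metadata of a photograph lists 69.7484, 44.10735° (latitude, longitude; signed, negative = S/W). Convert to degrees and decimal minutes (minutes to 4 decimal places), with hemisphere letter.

69° 44.9040′ N, 44° 6.4410′ E

Lat: 69° + 0.748400 × 60 = 69° 44.904000′
λ: fractional part 0.107350 → 6.441000 minutes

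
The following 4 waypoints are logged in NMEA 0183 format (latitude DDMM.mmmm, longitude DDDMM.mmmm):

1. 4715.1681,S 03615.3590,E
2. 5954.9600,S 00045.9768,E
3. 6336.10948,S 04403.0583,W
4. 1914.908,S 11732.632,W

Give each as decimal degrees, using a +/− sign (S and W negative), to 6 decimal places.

Point 1:
  Lat: split at 2 digits → 47° and 15.1681′; 47 + 15.1681/60 = 47.2528017
  hemisphere S, so the sign is −
  Longitude: degrees = first 3 digits = 36, minutes = 15.359; 36 + 15.359/60 = 36.2559833
  E ⇒ keep positive
Point 2:
  Lat: split at 2 digits → 59° and 54.96′; 59 + 54.96/60 = 59.9160000
  S ⇒ negate
  Lon: degrees = first 3 digits = 0, minutes = 45.9768; 0 + 45.9768/60 = 0.7662800
  E → positive
Point 3:
  φ: split at 2 digits → 63° and 36.10948′; 63 + 36.10948/60 = 63.6018247
  hemisphere S, so the sign is −
  λ: degrees = first 3 digits = 44, minutes = 3.0583; 44 + 3.0583/60 = 44.0509717
  W ⇒ negate
Point 4:
  Lat: split at 2 digits → 19° and 14.908′; 19 + 14.908/60 = 19.2484667
  hemisphere S, so the sign is −
  Longitude: split at 3 digits → 117° and 32.632′; 117 + 32.632/60 = 117.5438667
  hemisphere W, so the sign is −

1. -47.252802, 36.255983
2. -59.916000, 0.766280
3. -63.601825, -44.050972
4. -19.248467, -117.543867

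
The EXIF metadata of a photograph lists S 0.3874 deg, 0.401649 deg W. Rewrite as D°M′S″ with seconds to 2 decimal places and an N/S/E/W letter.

0°23′14.64″ S, 0°24′5.94″ W

Latitude: 0.387400° → 23.24400′; 0.24400 × 60 = 14.6400″
Lon: 0.401649 × 60 = 24.09894′ → 24′, remainder × 60 = 5.9364″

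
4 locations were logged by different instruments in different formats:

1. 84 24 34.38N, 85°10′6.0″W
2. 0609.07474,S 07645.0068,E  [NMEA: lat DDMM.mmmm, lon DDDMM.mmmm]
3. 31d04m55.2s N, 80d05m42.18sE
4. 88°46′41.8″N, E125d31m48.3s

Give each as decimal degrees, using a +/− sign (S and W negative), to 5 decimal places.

1. 84.40955, -85.16833
2. -6.15125, 76.75011
3. 31.08200, 80.09505
4. 88.77828, 125.53008

Point 1:
  Lat: 84° + 24/60 + 34.38/3600 = 84 + 0.400000 + 0.009550 = 84.409550
  N ⇒ keep positive
  Longitude: 85° + 10/60 + 6/3600 = 85 + 0.166667 + 0.001667 = 85.168333
  W ⇒ negate
Point 2:
  Lat: split at 2 digits → 06° and 9.07474′; 6 + 9.07474/60 = 6.151246
  S ⇒ negate
  λ: degrees = first 3 digits = 76, minutes = 45.0068; 76 + 45.0068/60 = 76.750113
  E ⇒ keep positive
Point 3:
  φ: 31 + 4/60 + 55.2/3600 = 31.082000
  N → positive
  Lon: 5′ + 42.18″ = 5.70300′; 80 + 5.70300/60 = 80.095050
  E → positive
Point 4:
  Lat: 46′ + 41.8″ = 46.69667′; 88 + 46.69667/60 = 88.778278
  N → positive
  Longitude: 125 + 31/60 + 48.3/3600 = 125.530083
  E ⇒ keep positive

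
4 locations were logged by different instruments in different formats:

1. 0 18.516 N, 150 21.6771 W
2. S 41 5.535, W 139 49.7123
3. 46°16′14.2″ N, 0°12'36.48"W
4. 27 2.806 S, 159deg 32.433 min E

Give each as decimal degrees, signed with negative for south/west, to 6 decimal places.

1. 0.308600, -150.361285
2. -41.092250, -139.828538
3. 46.270611, -0.210133
4. -27.046767, 159.540550

Point 1:
  φ: 18.516′ = 0.308600°; total 0.3086000
  N ⇒ keep positive
  λ: 21.6771′ = 0.361285°; total 150.3612850
  W ⇒ negate
Point 2:
  φ: 5.535′ = 0.092250°; total 41.0922500
  S → negative
  λ: 49.7123′ = 0.828538°; total 139.8285383
  W → negative
Point 3:
  Lat: 16′ + 14.2″ = 16.23667′; 46 + 16.23667/60 = 46.2706111
  N → positive
  Longitude: 0° + 12/60 + 36.48/3600 = 0 + 0.200000 + 0.010133 = 0.2101333
  W → negative
Point 4:
  φ: 2.806′ = 0.046767°; total 27.0467667
  S → negative
  Longitude: 159 + 32.433/60 = 159.5405500
  E → positive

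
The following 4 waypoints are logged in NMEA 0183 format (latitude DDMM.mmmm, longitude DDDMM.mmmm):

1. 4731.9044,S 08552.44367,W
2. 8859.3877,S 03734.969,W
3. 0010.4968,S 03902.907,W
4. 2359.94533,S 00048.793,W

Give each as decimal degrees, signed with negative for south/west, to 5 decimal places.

1. -47.53174, -85.87406
2. -88.98980, -37.58282
3. -0.17495, -39.04845
4. -23.99909, -0.81322

Point 1:
  Latitude: split at 2 digits → 47° and 31.9044′; 47 + 31.9044/60 = 47.531740
  S → negative
  λ: split at 3 digits → 085° and 52.44367′; 85 + 52.44367/60 = 85.874061
  W → negative
Point 2:
  Latitude: split at 2 digits → 88° and 59.3877′; 88 + 59.3877/60 = 88.989795
  hemisphere S, so the sign is −
  λ: degrees = first 3 digits = 37, minutes = 34.969; 37 + 34.969/60 = 37.582817
  W ⇒ negate
Point 3:
  Latitude: split at 2 digits → 00° and 10.4968′; 0 + 10.4968/60 = 0.174947
  hemisphere S, so the sign is −
  λ: split at 3 digits → 039° and 2.907′; 39 + 2.907/60 = 39.048450
  W → negative
Point 4:
  Latitude: degrees = first 2 digits = 23, minutes = 59.94533; 23 + 59.94533/60 = 23.999089
  S → negative
  Longitude: split at 3 digits → 000° and 48.793′; 0 + 48.793/60 = 0.813217
  W → negative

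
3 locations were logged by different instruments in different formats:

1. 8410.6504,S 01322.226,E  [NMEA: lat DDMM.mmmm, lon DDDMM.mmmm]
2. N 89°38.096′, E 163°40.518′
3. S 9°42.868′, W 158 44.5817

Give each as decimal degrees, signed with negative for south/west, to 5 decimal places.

1. -84.17751, 13.37043
2. 89.63493, 163.67530
3. -9.71447, -158.74303

Point 1:
  Lat: degrees = first 2 digits = 84, minutes = 10.6504; 84 + 10.6504/60 = 84.177507
  hemisphere S, so the sign is −
  λ: degrees = first 3 digits = 13, minutes = 22.226; 13 + 22.226/60 = 13.370433
  E → positive
Point 2:
  Lat: 38.096′ = 0.634933°; total 89.634933
  N ⇒ keep positive
  Lon: 40.518′ = 0.675300°; total 163.675300
  E → positive
Point 3:
  Latitude: 9 + 42.868/60 = 9.714467
  hemisphere S, so the sign is −
  Longitude: 44.5817′ = 0.743028°; total 158.743028
  W → negative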